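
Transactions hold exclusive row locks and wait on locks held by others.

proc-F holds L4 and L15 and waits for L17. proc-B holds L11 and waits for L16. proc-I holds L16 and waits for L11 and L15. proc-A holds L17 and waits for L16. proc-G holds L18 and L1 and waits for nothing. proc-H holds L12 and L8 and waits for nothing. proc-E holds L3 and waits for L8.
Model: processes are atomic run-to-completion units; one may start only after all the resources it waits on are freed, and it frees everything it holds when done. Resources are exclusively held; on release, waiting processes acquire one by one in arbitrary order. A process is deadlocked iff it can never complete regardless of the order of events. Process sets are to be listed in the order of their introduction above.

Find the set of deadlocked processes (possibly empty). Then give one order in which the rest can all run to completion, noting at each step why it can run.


Deadlocked: proc-F, proc-B, proc-I and proc-A.
Key observation: proc-F -> proc-A -> proc-I -> proc-F is a circular wait — nothing in it can go first; proc-B is caught in further circular waits.
One completion order for the rest: proc-G, proc-H, proc-E.
Check, step by step:
  proc-G: no waits; runs immediately, freeing L18 and L1
  proc-H: no waits; runs immediately, freeing L12 and L8
  run proc-E (all its waits — L8 — are resolved); releases L3


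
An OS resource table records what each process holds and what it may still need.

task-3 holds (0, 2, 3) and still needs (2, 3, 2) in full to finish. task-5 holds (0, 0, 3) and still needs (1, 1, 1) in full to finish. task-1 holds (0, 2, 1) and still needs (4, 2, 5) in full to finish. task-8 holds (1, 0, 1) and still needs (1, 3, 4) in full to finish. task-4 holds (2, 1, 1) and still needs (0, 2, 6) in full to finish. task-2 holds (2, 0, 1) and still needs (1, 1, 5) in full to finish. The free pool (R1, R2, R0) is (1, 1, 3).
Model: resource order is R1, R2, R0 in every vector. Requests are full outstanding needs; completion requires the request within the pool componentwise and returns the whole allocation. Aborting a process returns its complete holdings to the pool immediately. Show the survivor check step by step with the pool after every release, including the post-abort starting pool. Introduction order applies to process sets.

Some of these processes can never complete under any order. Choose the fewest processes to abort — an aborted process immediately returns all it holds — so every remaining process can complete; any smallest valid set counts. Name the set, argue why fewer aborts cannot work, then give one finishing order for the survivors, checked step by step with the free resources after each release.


Minimum abort set: task-1.
Key observation: the deadlocked task-8 becomes finishable only because task-1 released (0, 2, 1); it completes at step 1 below.
Minimality: the empty abort set fails — the state is deadlocked as it stands.
Survivors finish in the order: task-8, task-2, task-3, task-5, task-4. Walking it through (pool after the aborts first):
  pool = (1, 3, 4)
  task-8: need (1, 3, 4) fits (1, 3, 4); releases (1, 0, 1), pool now (2, 3, 5)
  task-2: need (1, 1, 5) fits (2, 3, 5); releases (2, 0, 1), pool now (4, 3, 6)
  task-3: need (2, 3, 2) fits (4, 3, 6); releases (0, 2, 3), pool now (4, 5, 9)
  task-5: need (1, 1, 1) fits (4, 5, 9); releases (0, 0, 3), pool now (4, 5, 12)
  task-4: need (0, 2, 6) fits (4, 5, 12); releases (2, 1, 1), pool now (6, 6, 13)


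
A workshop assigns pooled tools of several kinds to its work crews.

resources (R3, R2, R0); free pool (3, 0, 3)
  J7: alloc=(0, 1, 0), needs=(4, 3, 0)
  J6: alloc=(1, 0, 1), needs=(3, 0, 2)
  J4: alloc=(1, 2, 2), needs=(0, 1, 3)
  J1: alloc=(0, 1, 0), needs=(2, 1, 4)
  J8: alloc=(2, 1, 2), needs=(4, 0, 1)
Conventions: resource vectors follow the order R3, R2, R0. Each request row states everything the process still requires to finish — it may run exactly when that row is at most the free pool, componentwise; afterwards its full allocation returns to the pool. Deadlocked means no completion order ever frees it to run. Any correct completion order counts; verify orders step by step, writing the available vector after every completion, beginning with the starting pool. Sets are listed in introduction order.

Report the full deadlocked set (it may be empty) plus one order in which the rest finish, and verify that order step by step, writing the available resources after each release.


Nothing here is deadlocked.
Key observation: J6 can run right away; the returned allocation unlocks the remaining processes in turn.
One completion order for the rest: J6, J8, J4, J1, J7. Check, step by step:
  pool = (3, 0, 3)
  run J6 (needs (3, 0, 2), free (3, 0, 3)); after release of (1, 0, 1) the pool is (4, 0, 4)
  run J8 (needs (4, 0, 1), free (4, 0, 4)); after release of (2, 1, 2) the pool is (6, 1, 6)
  run J4 (needs (0, 1, 3), free (6, 1, 6)); after release of (1, 2, 2) the pool is (7, 3, 8)
  run J1 (needs (2, 1, 4), free (7, 3, 8)); after release of (0, 1, 0) the pool is (7, 4, 8)
  run J7 (needs (4, 3, 0), free (7, 4, 8)); after release of (0, 1, 0) the pool is (7, 5, 8)


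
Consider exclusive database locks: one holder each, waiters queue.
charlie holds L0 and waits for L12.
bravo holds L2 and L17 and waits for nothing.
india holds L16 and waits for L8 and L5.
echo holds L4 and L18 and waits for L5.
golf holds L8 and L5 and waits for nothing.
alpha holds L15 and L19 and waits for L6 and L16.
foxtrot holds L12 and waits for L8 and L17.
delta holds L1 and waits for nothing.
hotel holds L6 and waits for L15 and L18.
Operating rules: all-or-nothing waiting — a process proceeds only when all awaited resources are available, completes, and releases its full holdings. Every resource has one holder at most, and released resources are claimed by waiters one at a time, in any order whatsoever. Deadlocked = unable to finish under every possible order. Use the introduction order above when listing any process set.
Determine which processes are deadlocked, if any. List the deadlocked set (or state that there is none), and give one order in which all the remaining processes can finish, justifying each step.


Deadlocked set: alpha and hotel.
Key observation: the waits loop around alpha -> hotel -> alpha with no way out; no other process is dragged down with it.
The rest can finish in the order golf, bravo, foxtrot, echo, charlie, india, delta.
Walking it through:
  golf: no waits; runs immediately, freeing L8 and L5
  bravo: no waits; runs immediately, freeing L2 and L17
  foxtrot waits on L8 and L17 — all released -> runs and releases L12
  echo waits on L5 — all released -> runs and releases L4 and L18
  charlie waits on L12 — all released -> runs and releases L0
  india waits on L8 and L5 — all released -> runs and releases L16
  delta: no waits; runs immediately, freeing L1


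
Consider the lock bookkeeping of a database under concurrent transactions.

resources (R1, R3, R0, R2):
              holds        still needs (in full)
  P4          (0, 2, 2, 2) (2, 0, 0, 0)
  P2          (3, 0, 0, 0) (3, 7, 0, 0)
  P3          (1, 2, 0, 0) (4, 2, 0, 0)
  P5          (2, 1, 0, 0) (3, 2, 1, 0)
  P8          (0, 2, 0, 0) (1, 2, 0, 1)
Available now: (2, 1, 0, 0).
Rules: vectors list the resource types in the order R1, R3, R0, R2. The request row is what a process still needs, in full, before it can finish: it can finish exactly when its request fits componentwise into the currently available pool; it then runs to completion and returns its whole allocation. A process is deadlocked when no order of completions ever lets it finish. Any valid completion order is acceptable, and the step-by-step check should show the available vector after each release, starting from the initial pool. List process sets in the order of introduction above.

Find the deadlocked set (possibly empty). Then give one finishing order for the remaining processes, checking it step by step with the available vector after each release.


The deadlocked set is P2, P3 and P5.
Key observation: once P4, P8 finish, the pool peaks at (2, 5, 2, 2) — and every remaining process still needs more R1 than that.
One completion order for the rest: P4, P8. Walking it through:
  pool = (2, 1, 0, 0)
  P4: need (2, 0, 0, 0) fits (2, 1, 0, 0); releases (0, 2, 2, 2), pool now (2, 3, 2, 2)
  P8: need (1, 2, 0, 1) fits (2, 3, 2, 2); releases (0, 2, 0, 0), pool now (2, 5, 2, 2)
The blocked processes can never fit:
  P2 cannot run: need (3, 7, 0, 0) vs free (2, 5, 2, 2) (insufficient R1 and R3)
  P3 cannot run: need (4, 2, 0, 0) vs free (2, 5, 2, 2) (insufficient R1)
  P5 cannot run: need (3, 2, 1, 0) vs free (2, 5, 2, 2) (insufficient R1)


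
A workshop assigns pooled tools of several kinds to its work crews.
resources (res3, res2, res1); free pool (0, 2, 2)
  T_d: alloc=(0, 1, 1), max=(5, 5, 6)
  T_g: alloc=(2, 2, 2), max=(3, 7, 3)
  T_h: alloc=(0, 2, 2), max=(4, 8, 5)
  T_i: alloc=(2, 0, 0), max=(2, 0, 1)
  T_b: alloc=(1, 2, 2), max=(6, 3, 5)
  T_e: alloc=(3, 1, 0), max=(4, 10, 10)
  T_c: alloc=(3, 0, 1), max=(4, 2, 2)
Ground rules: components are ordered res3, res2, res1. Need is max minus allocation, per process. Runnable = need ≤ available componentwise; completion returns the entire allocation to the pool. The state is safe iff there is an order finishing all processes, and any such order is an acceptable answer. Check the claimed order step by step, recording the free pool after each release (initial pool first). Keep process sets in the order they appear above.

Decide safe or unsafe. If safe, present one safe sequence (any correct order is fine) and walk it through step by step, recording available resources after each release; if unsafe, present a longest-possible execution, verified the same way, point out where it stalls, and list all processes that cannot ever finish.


SAFE — a valid safe sequence is T_i, T_c, T_b, T_d, T_g, T_h, T_e.
Key observation: T_c marks the first exact bind of the order: its need (1, 2, 1) fits the free (2, 2, 2) with zero slack on a requested resource.
Step-by-step check:
  pool = (0, 2, 2)
  run T_i (needs (0, 0, 1), free (0, 2, 2)); after release of (2, 0, 0) the pool is (2, 2, 2)
  run T_c (needs (1, 2, 1), free (2, 2, 2)); after release of (3, 0, 1) the pool is (5, 2, 3)
  run T_b (needs (5, 1, 3), free (5, 2, 3)); after release of (1, 2, 2) the pool is (6, 4, 5)
  run T_d (needs (5, 4, 5), free (6, 4, 5)); after release of (0, 1, 1) the pool is (6, 5, 6)
  run T_g (needs (1, 5, 1), free (6, 5, 6)); after release of (2, 2, 2) the pool is (8, 7, 8)
  run T_h (needs (4, 6, 3), free (8, 7, 8)); after release of (0, 2, 2) the pool is (8, 9, 10)
  run T_e (needs (1, 9, 10), free (8, 9, 10)); after release of (3, 1, 0) the pool is (11, 10, 10)


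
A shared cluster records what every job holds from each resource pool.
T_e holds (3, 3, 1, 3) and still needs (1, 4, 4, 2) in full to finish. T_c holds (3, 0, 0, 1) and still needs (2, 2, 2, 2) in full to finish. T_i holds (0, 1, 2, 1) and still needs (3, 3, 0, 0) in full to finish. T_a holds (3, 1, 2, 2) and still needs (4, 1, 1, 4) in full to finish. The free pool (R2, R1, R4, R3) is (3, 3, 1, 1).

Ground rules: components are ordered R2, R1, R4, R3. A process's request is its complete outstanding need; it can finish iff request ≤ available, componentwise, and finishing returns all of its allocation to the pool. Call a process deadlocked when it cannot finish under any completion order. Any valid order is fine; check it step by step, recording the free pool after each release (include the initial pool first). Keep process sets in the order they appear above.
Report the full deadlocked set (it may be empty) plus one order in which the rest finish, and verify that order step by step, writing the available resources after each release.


Deadlocked set: T_e and T_a.
Key observation: after T_i, T_c the pool peaks at (6, 4, 3, 3), and each blocked process is short somewhere: T_e on R4; T_a on R3.
The rest can finish in the order T_i, T_c. Step-by-step check:
  pool = (3, 3, 1, 1)
  T_i: need (3, 3, 0, 0) fits (3, 3, 1, 1); releases (0, 1, 2, 1), pool now (3, 4, 3, 2)
  T_c: need (2, 2, 2, 2) fits (3, 4, 3, 2); releases (3, 0, 0, 1), pool now (6, 4, 3, 3)
The blocked processes can never fit:
  blocked: T_e wants (1, 4, 4, 2), pool (6, 4, 3, 3) — not enough R4
  blocked: T_a wants (4, 1, 1, 4), pool (6, 4, 3, 3) — not enough R3


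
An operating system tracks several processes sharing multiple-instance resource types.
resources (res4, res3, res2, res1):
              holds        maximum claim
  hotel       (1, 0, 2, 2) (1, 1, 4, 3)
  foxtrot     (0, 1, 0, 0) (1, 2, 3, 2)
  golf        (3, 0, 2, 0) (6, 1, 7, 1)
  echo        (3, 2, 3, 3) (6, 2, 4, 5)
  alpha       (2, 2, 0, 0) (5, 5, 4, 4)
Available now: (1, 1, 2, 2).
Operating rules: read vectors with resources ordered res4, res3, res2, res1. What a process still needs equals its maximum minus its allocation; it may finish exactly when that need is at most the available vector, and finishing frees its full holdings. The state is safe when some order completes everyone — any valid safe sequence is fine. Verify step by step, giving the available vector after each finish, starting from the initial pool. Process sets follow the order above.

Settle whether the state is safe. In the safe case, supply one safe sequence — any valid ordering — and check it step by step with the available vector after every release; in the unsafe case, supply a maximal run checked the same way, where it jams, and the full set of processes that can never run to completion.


The state is UNSAFE.
Key observation: the wall is res4: completing hotel, foxtrot brings the pool only to (2, 2, 4, 4), and all the rest need more.
A maximal execution: hotel, foxtrot — then nothing else fits. Step-by-step check:
  pool = (1, 1, 2, 2)
  hotel needs (0, 1, 2, 1) <= (1, 1, 2, 2) -> finishes; pool += (1, 0, 2, 2) = (2, 1, 4, 4)
  foxtrot needs (1, 1, 3, 2) <= (2, 1, 4, 4) -> finishes; pool += (0, 1, 0, 0) = (2, 2, 4, 4)
  blocked: golf wants (3, 1, 5, 1), pool (2, 2, 4, 4) — not enough res4 and res2
  blocked: echo wants (3, 0, 1, 2), pool (2, 2, 4, 4) — not enough res4
  blocked: alpha wants (3, 3, 4, 4), pool (2, 2, 4, 4) — not enough res4 and res3
Never able to finish: golf, echo and alpha.


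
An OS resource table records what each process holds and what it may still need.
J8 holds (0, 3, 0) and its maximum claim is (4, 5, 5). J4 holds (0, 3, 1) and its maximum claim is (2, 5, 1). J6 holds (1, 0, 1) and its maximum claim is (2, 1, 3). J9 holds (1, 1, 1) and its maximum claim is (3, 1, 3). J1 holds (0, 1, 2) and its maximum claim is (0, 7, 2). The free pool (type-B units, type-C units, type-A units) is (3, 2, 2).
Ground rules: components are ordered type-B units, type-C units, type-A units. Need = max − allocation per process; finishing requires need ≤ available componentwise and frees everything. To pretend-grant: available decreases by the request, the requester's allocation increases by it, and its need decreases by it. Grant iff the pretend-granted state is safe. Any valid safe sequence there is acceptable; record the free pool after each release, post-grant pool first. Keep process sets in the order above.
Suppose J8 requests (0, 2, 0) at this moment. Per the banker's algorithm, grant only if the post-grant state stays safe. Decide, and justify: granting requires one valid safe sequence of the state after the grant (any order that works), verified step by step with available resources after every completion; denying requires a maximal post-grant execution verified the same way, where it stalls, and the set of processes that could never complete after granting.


DENY — the pretend-granted state is unsafe.
Key observation: after J9, J6 the pool peaks at (5, 1, 4), and each blocked process is short somewhere: J8 on type-A units; J4 on type-C units; J1 on type-C units.
On the post-grant state, J9, J6 is a maximal run — nothing extends it. Verifying each step:
  pool = (3, 0, 2)
  J9 needs (2, 0, 2) <= (3, 0, 2) -> finishes; pool += (1, 1, 1) = (4, 1, 3)
  J6 needs (1, 1, 2) <= (4, 1, 3) -> finishes; pool += (1, 0, 1) = (5, 1, 4)
  J8 cannot run: need (4, 0, 5) vs free (5, 1, 4) (insufficient type-A units)
  J4 cannot run: need (2, 2, 0) vs free (5, 1, 4) (insufficient type-C units)
  J1 cannot run: need (0, 6, 0) vs free (5, 1, 4) (insufficient type-C units)
Post-grant, the permanently blocked set is J8, J4 and J1.


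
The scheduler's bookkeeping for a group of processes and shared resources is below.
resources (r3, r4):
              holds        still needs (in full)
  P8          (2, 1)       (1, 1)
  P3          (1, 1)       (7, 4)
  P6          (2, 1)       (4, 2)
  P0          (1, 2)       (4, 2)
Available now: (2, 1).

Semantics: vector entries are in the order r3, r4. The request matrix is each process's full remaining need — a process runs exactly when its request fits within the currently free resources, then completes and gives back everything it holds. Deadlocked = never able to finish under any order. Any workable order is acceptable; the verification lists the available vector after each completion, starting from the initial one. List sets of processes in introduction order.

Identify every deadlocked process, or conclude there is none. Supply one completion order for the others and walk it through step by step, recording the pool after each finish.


No process is deadlocked.
Key observation: no deadlock: P8 fits now, and the freed resources carry the rest through.
One completion order for the rest: P8, P6, P0, P3. Walking it through:
  pool = (2, 1)
  P8 needs (1, 1) <= (2, 1) -> finishes; pool += (2, 1) = (4, 2)
  P6 needs (4, 2) <= (4, 2) -> finishes; pool += (2, 1) = (6, 3)
  P0 needs (4, 2) <= (6, 3) -> finishes; pool += (1, 2) = (7, 5)
  P3 needs (7, 4) <= (7, 5) -> finishes; pool += (1, 1) = (8, 6)


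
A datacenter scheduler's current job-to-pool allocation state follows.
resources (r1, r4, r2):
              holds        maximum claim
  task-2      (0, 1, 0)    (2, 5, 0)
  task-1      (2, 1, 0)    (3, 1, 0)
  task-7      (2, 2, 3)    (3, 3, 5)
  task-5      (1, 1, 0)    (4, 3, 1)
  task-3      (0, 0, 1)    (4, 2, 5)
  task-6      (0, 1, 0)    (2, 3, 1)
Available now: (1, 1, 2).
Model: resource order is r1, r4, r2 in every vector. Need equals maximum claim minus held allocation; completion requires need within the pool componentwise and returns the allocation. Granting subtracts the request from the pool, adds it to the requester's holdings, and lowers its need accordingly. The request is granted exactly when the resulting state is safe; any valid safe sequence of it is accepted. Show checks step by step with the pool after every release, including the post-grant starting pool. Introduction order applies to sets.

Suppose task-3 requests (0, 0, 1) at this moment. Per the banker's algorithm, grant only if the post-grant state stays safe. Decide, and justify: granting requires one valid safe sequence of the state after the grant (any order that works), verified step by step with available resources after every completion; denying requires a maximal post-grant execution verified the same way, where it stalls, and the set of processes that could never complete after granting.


DENY. Granting would leave the state unsafe.
Key observation: even finishing task-1, task-6, task-5, task-2 leaves just (4, 5, 1) free — too little r2 for any of the remaining processes.
On the post-grant state, task-1, task-6, task-5, task-2 is a maximal run — nothing extends it. Check, step by step:
  pool = (1, 1, 1)
  run task-1 (needs (1, 0, 0), free (1, 1, 1)); after release of (2, 1, 0) the pool is (3, 2, 1)
  run task-6 (needs (2, 2, 1), free (3, 2, 1)); after release of (0, 1, 0) the pool is (3, 3, 1)
  run task-5 (needs (3, 2, 1), free (3, 3, 1)); after release of (1, 1, 0) the pool is (4, 4, 1)
  run task-2 (needs (2, 4, 0), free (4, 4, 1)); after release of (0, 1, 0) the pool is (4, 5, 1)
  blocked: task-7 wants (1, 1, 2), pool (4, 5, 1) — not enough r2
  blocked: task-3 wants (4, 2, 3), pool (4, 5, 1) — not enough r2
Processes that could never finish after the grant: task-7 and task-3.


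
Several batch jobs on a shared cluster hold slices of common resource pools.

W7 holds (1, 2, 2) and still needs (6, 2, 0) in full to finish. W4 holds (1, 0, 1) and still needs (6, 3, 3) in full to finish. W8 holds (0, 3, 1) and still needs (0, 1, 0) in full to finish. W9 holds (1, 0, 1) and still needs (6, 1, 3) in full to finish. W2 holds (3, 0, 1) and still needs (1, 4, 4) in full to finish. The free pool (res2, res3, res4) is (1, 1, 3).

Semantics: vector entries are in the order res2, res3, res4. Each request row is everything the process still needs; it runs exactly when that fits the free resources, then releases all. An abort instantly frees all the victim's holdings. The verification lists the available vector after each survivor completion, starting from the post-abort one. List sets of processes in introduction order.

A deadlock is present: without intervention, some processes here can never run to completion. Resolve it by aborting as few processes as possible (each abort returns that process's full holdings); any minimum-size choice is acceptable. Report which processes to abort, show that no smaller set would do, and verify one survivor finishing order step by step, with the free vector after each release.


Abort W4 and W9.
Key observation: W7 could never have finished before the abort; with (2, 0, 2) returned by W4 and W9, it fits at step 3.
Minimality, checking each single-abort alternative: W7 alone leaves W4 blocked (short on res2); W4 alone leaves W7 blocked (short on res2); W8 alone leaves W7 blocked (short on res2); W9 alone leaves W7 blocked (short on res2); W2 alone leaves W7 blocked (short on res2).
One survivor order: W8, W2, W7. Step-by-step check (post-abort pool first):
  pool = (3, 1, 5)
  run W8 (needs (0, 1, 0), free (3, 1, 5)); after release of (0, 3, 1) the pool is (3, 4, 6)
  run W2 (needs (1, 4, 4), free (3, 4, 6)); after release of (3, 0, 1) the pool is (6, 4, 7)
  run W7 (needs (6, 2, 0), free (6, 4, 7)); after release of (1, 2, 2) the pool is (7, 6, 9)


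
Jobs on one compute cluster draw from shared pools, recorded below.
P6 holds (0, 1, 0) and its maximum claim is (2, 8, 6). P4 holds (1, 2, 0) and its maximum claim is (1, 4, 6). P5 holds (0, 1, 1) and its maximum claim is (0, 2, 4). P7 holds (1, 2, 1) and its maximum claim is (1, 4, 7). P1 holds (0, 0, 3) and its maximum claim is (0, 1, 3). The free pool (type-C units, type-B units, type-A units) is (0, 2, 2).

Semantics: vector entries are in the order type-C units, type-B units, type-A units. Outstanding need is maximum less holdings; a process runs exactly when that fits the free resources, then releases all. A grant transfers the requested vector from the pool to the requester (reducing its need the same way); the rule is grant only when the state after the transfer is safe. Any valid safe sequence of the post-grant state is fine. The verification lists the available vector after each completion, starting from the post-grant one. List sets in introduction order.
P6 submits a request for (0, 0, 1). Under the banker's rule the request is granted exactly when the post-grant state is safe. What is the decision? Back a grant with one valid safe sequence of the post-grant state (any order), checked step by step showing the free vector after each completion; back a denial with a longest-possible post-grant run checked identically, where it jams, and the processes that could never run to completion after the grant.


DENY. Granting would leave the state unsafe.
Key observation: after P1, P5 the pool peaks at (0, 3, 5), and each blocked process is short somewhere: P6 on type-C units, type-B units; P4 on type-A units; P7 on type-A units.
Pretend the grant happened; the run P1, P5 goes as far as possible. Walking it through:
  pool = (0, 2, 1)
  P1: need (0, 1, 0) fits (0, 2, 1); releases (0, 0, 3), pool now (0, 2, 4)
  P5: need (0, 1, 3) fits (0, 2, 4); releases (0, 1, 1), pool now (0, 3, 5)
  P6 cannot run: need (2, 7, 5) vs free (0, 3, 5) (insufficient type-C units and type-B units)
  P4 cannot run: need (0, 2, 6) vs free (0, 3, 5) (insufficient type-A units)
  P7 cannot run: need (0, 2, 6) vs free (0, 3, 5) (insufficient type-A units)
Post-grant, the permanently blocked set is P6, P4 and P7.


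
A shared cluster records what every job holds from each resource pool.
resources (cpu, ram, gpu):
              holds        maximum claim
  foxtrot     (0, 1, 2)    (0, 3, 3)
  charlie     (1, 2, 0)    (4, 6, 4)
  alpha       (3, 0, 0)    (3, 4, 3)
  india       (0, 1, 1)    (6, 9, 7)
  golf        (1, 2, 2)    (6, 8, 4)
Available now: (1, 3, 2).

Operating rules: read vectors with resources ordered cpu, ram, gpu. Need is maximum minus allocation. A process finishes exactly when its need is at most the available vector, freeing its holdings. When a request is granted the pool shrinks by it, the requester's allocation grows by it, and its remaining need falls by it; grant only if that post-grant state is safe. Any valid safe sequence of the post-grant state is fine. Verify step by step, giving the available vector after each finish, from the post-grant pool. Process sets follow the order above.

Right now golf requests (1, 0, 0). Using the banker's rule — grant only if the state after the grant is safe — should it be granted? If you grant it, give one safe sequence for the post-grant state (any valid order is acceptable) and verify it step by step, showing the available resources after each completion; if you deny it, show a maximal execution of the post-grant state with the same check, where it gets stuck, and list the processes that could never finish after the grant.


GRANT: granting preserves safety; a valid post-grant sequence is foxtrot, alpha, charlie, golf, india.
Key observation: after the grant the pool drops to (0, 3, 2), which still lets foxtrot finish first and unwind the rest.
Verifying the post-grant state step by step:
  pool = (0, 3, 2)
  foxtrot: need (0, 2, 1) fits (0, 3, 2); releases (0, 1, 2), pool now (0, 4, 4)
  alpha: need (0, 4, 3) fits (0, 4, 4); releases (3, 0, 0), pool now (3, 4, 4)
  charlie: need (3, 4, 4) fits (3, 4, 4); releases (1, 2, 0), pool now (4, 6, 4)
  golf: need (4, 6, 2) fits (4, 6, 4); releases (2, 2, 2), pool now (6, 8, 6)
  india: need (6, 8, 6) fits (6, 8, 6); releases (0, 1, 1), pool now (6, 9, 7)


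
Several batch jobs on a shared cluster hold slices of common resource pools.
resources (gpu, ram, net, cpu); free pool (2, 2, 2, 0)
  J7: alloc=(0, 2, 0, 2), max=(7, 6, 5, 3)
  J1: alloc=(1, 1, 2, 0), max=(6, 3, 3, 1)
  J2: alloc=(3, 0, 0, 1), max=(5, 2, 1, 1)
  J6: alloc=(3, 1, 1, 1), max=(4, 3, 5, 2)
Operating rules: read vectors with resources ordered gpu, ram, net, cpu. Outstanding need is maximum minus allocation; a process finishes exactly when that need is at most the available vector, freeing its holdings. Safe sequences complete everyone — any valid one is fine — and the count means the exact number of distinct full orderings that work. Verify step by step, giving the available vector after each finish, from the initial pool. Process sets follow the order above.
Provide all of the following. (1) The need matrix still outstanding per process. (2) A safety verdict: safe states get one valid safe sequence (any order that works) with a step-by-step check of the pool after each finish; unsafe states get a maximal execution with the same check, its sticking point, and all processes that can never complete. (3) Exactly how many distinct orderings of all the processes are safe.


(1) Remaining need (order gpu, ram, net, cpu):
  J7: (7, 4, 5, 1)
  J1: (5, 2, 1, 1)
  J2: (2, 2, 1, 0)
  J6: (1, 2, 4, 1)
(2) The state is SAFE; one workable sequence: J2, J1, J6, J7.
Key observation: J2 is the earliest step where a requested resource binds exactly: need (2, 2, 1, 0), pool (2, 2, 2, 0) at its turn.
Verifying each step:
  pool = (2, 2, 2, 0)
  J2 needs (2, 2, 1, 0) <= (2, 2, 2, 0) -> finishes; pool += (3, 0, 0, 1) = (5, 2, 2, 1)
  J1 needs (5, 2, 1, 1) <= (5, 2, 2, 1) -> finishes; pool += (1, 1, 2, 0) = (6, 3, 4, 1)
  J6 needs (1, 2, 4, 1) <= (6, 3, 4, 1) -> finishes; pool += (3, 1, 1, 1) = (9, 4, 5, 2)
  J7 needs (7, 4, 5, 1) <= (9, 4, 5, 2) -> finishes; pool += (0, 2, 0, 2) = (9, 6, 5, 4)
(3) Precisely 1 of the possible complete orderings is a safe sequence.


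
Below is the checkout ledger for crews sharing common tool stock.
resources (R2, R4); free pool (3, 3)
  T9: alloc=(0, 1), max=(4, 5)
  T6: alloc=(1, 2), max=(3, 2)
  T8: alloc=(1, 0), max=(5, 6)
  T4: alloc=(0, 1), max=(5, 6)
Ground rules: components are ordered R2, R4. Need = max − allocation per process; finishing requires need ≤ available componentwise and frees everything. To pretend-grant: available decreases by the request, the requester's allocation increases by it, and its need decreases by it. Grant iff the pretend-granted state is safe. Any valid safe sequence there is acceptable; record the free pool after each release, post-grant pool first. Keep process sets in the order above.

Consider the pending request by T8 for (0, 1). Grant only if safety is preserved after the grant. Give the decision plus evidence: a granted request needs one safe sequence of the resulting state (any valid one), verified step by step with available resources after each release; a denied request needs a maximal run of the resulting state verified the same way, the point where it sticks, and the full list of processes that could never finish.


GRANT — the state after the grant stays safe, e.g. via T6, T9, T8, T4.
Key observation: even at the reduced pool (3, 2), T6 fits immediately, so safety survives the grant.
Verifying the post-grant state step by step:
  pool = (3, 2)
  run T6 (needs (2, 0), free (3, 2)); after release of (1, 2) the pool is (4, 4)
  run T9 (needs (4, 4), free (4, 4)); after release of (0, 1) the pool is (4, 5)
  run T8 (needs (4, 5), free (4, 5)); after release of (1, 1) the pool is (5, 6)
  run T4 (needs (5, 5), free (5, 6)); after release of (0, 1) the pool is (5, 7)


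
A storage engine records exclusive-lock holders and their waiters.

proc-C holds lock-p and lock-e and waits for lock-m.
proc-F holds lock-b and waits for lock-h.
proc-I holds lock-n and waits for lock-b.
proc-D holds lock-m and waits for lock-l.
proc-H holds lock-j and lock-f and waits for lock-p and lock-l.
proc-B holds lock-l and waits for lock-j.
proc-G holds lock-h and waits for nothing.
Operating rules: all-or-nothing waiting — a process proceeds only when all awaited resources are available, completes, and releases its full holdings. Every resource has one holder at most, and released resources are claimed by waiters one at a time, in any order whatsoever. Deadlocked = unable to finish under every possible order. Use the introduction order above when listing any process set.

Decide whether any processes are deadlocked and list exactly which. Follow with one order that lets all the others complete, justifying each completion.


Deadlocked: proc-C, proc-D, proc-H and proc-B.
Key observation: the wait chain closes on itself along proc-C -> proc-D -> proc-B -> proc-H -> proc-C; no other process is dragged down with it.
One completion order for the rest: proc-G, proc-F, proc-I.
Walking it through:
  proc-G waits on nothing -> runs at once and releases lock-h
  proc-F waits on lock-h — all released -> runs and releases lock-b
  proc-I waits on lock-b — all released -> runs and releases lock-n


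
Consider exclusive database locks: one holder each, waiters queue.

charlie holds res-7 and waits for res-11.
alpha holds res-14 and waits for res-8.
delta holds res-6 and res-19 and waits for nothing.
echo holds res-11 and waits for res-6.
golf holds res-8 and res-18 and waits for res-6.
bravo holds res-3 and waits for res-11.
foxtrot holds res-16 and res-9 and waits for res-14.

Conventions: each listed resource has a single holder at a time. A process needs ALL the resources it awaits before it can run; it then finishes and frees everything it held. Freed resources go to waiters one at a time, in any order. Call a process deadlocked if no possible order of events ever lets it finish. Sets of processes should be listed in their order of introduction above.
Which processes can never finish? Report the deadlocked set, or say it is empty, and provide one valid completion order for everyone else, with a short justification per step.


No process is deadlocked.
Key observation: every chain of waits terminates; starting from the processes that wait on nothing, all the rest unlock in turn.
A valid finishing order for the others: delta, golf, echo, alpha, foxtrot, bravo, charlie.
Check, step by step:
  delta waits on nothing -> runs at once and releases res-6 and res-19
  golf: everything it awaited (res-6) is free; runs, freeing res-8 and res-18
  echo: everything it awaited (res-6) is free; runs, freeing res-11
  alpha: everything it awaited (res-8) is free; runs, freeing res-14
  foxtrot: everything it awaited (res-14) is free; runs, freeing res-16 and res-9
  bravo: everything it awaited (res-11) is free; runs, freeing res-3
  charlie: everything it awaited (res-11) is free; runs, freeing res-7


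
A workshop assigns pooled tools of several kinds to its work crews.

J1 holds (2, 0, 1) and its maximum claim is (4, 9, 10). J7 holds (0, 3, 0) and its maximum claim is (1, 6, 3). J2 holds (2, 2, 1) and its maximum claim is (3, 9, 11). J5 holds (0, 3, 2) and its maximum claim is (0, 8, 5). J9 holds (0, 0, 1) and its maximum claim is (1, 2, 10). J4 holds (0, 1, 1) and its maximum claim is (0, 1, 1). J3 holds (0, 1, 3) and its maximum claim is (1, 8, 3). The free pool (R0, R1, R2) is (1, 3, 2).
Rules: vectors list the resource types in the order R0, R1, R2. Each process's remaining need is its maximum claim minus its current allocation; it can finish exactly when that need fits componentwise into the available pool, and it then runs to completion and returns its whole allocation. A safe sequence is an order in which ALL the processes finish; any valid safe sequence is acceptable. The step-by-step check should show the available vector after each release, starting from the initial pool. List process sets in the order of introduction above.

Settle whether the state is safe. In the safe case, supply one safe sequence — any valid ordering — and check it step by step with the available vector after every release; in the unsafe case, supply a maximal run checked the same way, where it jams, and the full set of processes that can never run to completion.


UNSAFE.
Key observation: J4, J7, J5, J3 can finish, but then (1, 11, 8) is all there is, and the blocked group's R2 demands exceed it.
A maximal execution: J4, J7, J5, J3 — then nothing else fits. Verifying each step:
  pool = (1, 3, 2)
  J4: need (0, 0, 0) fits (1, 3, 2); releases (0, 1, 1), pool now (1, 4, 3)
  J7: need (1, 3, 3) fits (1, 4, 3); releases (0, 3, 0), pool now (1, 7, 3)
  J5: need (0, 5, 3) fits (1, 7, 3); releases (0, 3, 2), pool now (1, 10, 5)
  J3: need (1, 7, 0) fits (1, 10, 5); releases (0, 1, 3), pool now (1, 11, 8)
  J1 still needs (2, 9, 9) but only (1, 11, 8) is free — short on R0 and R2
  J2 still needs (1, 7, 10) but only (1, 11, 8) is free — short on R2
  J9 still needs (1, 2, 9) but only (1, 11, 8) is free — short on R2
Processes that can never finish: J1, J2 and J9.


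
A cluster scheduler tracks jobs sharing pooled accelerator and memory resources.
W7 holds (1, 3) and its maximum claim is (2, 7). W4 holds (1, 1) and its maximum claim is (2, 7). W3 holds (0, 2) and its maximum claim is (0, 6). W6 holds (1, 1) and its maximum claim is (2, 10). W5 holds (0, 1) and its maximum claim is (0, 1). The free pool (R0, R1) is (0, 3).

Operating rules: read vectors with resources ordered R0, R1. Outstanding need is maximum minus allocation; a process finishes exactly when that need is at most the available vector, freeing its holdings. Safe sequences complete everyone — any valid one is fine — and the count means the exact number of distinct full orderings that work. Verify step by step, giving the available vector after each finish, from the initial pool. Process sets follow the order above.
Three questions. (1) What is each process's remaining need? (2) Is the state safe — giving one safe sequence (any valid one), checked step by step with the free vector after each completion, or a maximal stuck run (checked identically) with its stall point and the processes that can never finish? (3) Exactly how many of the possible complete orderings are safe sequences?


(1) Outstanding need per process (order R0, R1):
  W7: (1, 4)
  W4: (1, 6)
  W3: (0, 4)
  W6: (1, 9)
  W5: (0, 0)
(2) The state is UNSAFE.
Key observation: the pool after W5, W3 is (0, 6); every surviving request exceeds it in R0, so progress ends there.
The run W5, W3 cannot be extended any further. Verifying each step:
  pool = (0, 3)
  W5: need (0, 0) fits (0, 3); releases (0, 1), pool now (0, 4)
  W3: need (0, 4) fits (0, 4); releases (0, 2), pool now (0, 6)
  W7 still needs (1, 4) but only (0, 6) is free — short on R0
  W4 still needs (1, 6) but only (0, 6) is free — short on R0
  W6 still needs (1, 9) but only (0, 6) is free — short on R0 and R1
Processes that can never finish: W7, W4 and W6.
(3) Precisely 0 of the possible complete orderings are safe sequences.


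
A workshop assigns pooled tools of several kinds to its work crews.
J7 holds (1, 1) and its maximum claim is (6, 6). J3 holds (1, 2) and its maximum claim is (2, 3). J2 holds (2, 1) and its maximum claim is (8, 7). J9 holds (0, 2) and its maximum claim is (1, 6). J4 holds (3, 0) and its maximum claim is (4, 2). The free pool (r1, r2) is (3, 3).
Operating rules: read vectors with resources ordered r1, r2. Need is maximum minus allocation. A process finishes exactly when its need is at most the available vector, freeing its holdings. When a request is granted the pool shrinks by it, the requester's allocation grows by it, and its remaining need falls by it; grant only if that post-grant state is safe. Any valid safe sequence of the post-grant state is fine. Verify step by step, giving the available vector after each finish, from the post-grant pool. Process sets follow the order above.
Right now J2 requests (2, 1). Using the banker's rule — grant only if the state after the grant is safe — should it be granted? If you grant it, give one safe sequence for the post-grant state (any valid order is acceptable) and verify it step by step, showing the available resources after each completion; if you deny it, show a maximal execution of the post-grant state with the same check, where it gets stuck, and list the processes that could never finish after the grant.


GRANT — the state after the grant stays safe, e.g. via J3, J4, J9, J2, J7.
Key observation: post-grant, (1, 2) remains, and an order beginning with J3 completes everyone.
Verifying the post-grant state step by step:
  pool = (1, 2)
  J3: need (1, 1) fits (1, 2); releases (1, 2), pool now (2, 4)
  J4: need (1, 2) fits (2, 4); releases (3, 0), pool now (5, 4)
  J9: need (1, 4) fits (5, 4); releases (0, 2), pool now (5, 6)
  J2: need (4, 5) fits (5, 6); releases (4, 2), pool now (9, 8)
  J7: need (5, 5) fits (9, 8); releases (1, 1), pool now (10, 9)


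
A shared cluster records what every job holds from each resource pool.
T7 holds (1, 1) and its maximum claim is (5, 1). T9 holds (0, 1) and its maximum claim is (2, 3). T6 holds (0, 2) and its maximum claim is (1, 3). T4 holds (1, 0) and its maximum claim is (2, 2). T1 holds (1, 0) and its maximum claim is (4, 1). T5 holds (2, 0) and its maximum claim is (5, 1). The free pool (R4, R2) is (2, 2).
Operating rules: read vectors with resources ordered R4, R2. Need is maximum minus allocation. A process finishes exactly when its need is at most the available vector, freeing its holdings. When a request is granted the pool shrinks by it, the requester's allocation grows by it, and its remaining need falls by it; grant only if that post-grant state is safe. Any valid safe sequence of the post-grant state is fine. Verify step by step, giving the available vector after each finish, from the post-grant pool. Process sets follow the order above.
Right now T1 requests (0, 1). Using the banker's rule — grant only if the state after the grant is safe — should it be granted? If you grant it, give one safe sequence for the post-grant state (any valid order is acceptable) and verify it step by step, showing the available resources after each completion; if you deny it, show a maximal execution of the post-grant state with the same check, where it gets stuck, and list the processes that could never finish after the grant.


GRANT: granting preserves safety; a valid post-grant sequence is T6, T4, T1, T7, T5, T9.
Key observation: after the grant the pool drops to (2, 1), which still lets T6 finish first and unwind the rest.
Check on the post-grant state, step by step:
  pool = (2, 1)
  T6: need (1, 1) fits (2, 1); releases (0, 2), pool now (2, 3)
  T4: need (1, 2) fits (2, 3); releases (1, 0), pool now (3, 3)
  T1: need (3, 0) fits (3, 3); releases (1, 1), pool now (4, 4)
  T7: need (4, 0) fits (4, 4); releases (1, 1), pool now (5, 5)
  T5: need (3, 1) fits (5, 5); releases (2, 0), pool now (7, 5)
  T9: need (2, 2) fits (7, 5); releases (0, 1), pool now (7, 6)
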